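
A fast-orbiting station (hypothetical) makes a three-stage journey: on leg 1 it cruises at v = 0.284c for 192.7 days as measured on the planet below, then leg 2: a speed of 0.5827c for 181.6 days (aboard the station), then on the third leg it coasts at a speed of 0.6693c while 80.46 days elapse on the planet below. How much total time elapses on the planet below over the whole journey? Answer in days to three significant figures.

Leg 1: 192.7 days is already measured on the planet below.
Leg 2: γ = 1/√(1 − 0.5827²) = 1/√0.6605 = 1.230; Δt_2 = 1.230 × 181.6 = 223.5 days.
Leg 3: 80.46 days is already measured on the planet below.
Total: 192.7 + 223.5 + 80.46 days.

Δt = 497 days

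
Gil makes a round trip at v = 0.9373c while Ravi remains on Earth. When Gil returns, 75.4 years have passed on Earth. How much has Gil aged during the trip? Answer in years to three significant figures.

γ = 1/√(1 − 0.9373²) = 1/√0.1215 = 2.869
Gil's clock measures proper time along the trip: τ = Δt/γ = 75.4/2.869 years.

τ = 26.3 years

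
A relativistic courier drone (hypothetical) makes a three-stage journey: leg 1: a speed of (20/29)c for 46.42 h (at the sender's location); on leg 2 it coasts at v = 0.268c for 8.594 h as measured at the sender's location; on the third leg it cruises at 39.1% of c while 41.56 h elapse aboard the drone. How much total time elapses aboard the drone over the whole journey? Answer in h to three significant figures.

τ = 83.5 h

Leg 1: γ = 1/√(1 − (20/29)²) = 29/21 ≈ 1.381; τ_1 = 46.42/1.381 = 33.61 h.
Leg 2: γ = 1/√(1 − 0.268²) = 1/√0.9282 = 1.038; τ_2 = 8.594/1.038 = 8.280 h.
Leg 3: 41.56 h is already measured aboard the drone.
Total: 33.61 + 8.280 + 41.56 h.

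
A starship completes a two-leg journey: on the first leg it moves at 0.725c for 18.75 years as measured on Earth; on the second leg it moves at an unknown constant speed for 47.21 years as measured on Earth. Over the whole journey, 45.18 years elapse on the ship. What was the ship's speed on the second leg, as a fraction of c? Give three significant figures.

β = 0.730

Leg 1: γ = 1/√(1 − 0.725²) = 1/√0.4744 = 1.452; τ_1 = 18.75/1.452 = 12.91 years.
Leg 2: speed unknown; τ_2 = 47.21/γ_2.
Total proper time: 12.91 + τ_2 = 45.18, so τ_2 = 45.18 − 12.91 = 32.27 years.
γ_2 = 47.21/32.27 = 1.463; β = √(1 − 1/γ²) = √0.5329.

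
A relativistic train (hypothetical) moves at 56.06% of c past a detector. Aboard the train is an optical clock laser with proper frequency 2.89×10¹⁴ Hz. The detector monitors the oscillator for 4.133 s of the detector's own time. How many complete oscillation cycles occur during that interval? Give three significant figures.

β = 0.5606; γ = 1/√(1 − 0.5606²) = 1/√0.6857 = 1.208
During 4.133 s of lab time, the oscillator's proper time advances by τ = Δt/γ = 4.133/1.208 = 3.422 s = 3.422×10⁰ s.
N = f × τ = 2.89×10¹⁴ × 3.422×10⁰ = 9.891×10¹⁴.

N = 9.89×10¹⁴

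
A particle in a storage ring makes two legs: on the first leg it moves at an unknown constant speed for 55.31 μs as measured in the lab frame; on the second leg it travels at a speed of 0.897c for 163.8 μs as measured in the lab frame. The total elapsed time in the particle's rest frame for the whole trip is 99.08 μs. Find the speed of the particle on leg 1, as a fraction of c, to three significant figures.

β = 0.876

Leg 1: speed unknown; τ_1 = 55.31/γ_1.
Leg 2: γ = 1/√(1 − 0.897²) = 1/√0.1954 = 2.262; τ_2 = 163.8/2.262 = 72.40 μs.
Total proper time: τ_1 + 72.40 = 99.08, so τ_1 = 99.08 − 72.40 = 26.68 μs.
γ_1 = 55.31/26.68 = 2.073; β = √(1 − 1/γ²) = √0.7674.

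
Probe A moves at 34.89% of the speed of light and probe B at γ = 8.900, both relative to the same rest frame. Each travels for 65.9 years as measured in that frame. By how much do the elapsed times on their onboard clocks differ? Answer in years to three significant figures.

|τ_A − τ_B| = 54.4 years

A: β = 0.3489; γ = 1/√(1 − 0.3489²) = 1/√0.8783 = 1.067; τ_A = 65.9/1.067 = 61.76 years.
B: γ = 8.900; τ_B = 65.9/8.900 = 7.404 years.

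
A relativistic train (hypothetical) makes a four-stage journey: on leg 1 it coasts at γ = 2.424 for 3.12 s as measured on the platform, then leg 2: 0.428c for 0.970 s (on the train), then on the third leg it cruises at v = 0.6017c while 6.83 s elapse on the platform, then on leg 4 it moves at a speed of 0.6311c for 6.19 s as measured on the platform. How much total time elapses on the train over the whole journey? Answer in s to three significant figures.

Leg 1: γ = 2.424; τ_1 = 3.12/2.424 = 1.287 s.
Leg 2: 0.970 s is already measured on the train.
Leg 3: γ = 1/√(1 − 0.6017²) = 1/√0.6380 = 1.252; τ_3 = 6.83/1.252 = 5.455 s.
Leg 4: γ = 1/√(1 − 0.6311²) = 1/√0.6017 = 1.289; τ_4 = 6.19/1.289 = 4.802 s.
Total: 1.287 + 0.9700 + 5.455 + 4.802 s.

τ = 12.5 s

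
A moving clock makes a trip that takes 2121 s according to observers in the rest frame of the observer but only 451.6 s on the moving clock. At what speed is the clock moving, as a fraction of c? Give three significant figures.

The proper time is measured on the moving clock (both events occur at the clock's location); Δt is measured in the rest frame of the observer. γ = Δt/τ = 2121/451.6 = 4.697.
β = √(1 − 1/γ²) = √(1 − 0.04533) = √0.9547

v = 0.977c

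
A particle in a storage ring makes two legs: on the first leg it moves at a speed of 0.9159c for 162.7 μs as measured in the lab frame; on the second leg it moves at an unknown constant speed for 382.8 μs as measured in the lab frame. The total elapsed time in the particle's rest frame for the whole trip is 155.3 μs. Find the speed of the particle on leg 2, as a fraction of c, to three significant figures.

β = 0.972

Leg 1: γ = 1/√(1 − 0.9159²) = 1/√0.1611 = 2.491; τ_1 = 162.7/2.491 = 65.31 μs.
Leg 2: speed unknown; τ_2 = 382.8/γ_2.
Total proper time: 65.31 + τ_2 = 155.3, so τ_2 = 155.3 − 65.31 = 89.99 μs.
γ_2 = 382.8/89.99 = 4.254; β = √(1 − 1/γ²) = √0.9447.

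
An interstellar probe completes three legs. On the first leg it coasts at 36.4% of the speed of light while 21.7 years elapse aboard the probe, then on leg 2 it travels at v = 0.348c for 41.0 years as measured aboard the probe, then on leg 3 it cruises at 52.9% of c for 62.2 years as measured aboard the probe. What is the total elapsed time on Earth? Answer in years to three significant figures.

Δt = 140 years

Leg 1: β = 0.364; γ = 1/√(1 − 0.364²) = 1/√0.8675 = 1.074; Δt_1 = 1.074 × 21.7 = 23.30 years.
Leg 2: γ = 1/√(1 − 0.348²) = 1/√0.8789 = 1.067; Δt_2 = 1.067 × 41.0 = 43.73 years.
Leg 3: β = 0.529; γ = 1/√(1 − 0.529²) = 1/√0.7202 = 1.178; Δt_3 = 1.178 × 62.2 = 73.30 years.
Total: 23.30 + 43.73 + 73.30 years.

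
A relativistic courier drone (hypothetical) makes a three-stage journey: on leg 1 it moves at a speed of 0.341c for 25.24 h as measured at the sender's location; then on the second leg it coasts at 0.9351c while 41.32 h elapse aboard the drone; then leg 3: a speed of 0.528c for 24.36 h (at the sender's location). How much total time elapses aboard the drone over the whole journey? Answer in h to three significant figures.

τ = 85.7 h

Leg 1: γ = 1/√(1 − 0.341²) = 1/√0.8837 = 1.064; τ_1 = 25.24/1.064 = 23.73 h.
Leg 2: 41.32 h is already measured aboard the drone.
Leg 3: γ = 1/√(1 − 0.528²) = 1/√0.7212 = 1.178; τ_3 = 24.36/1.178 = 20.69 h.
Total: 23.73 + 41.32 + 20.69 h.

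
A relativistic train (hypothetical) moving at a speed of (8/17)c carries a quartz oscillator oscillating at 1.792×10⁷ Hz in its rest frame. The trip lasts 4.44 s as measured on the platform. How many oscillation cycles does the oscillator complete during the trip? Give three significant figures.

γ = 1/√(1 − (8/17)²) = 17/15 ≈ 1.133
The oscillator's own cycle count is N = f × τ where τ is the proper time on the train. τ = Δt/γ = 4.44/1.133 = 3.918 s = 3.918×10⁰ s.
N = 1.792×10⁷ × 3.918×10⁰ = 7.020×10⁷.

N = 7.02×10⁷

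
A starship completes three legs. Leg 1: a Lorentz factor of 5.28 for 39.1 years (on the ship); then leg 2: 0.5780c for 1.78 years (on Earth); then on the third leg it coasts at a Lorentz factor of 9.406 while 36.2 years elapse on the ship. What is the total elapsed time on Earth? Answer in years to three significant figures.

Δt = 549 years

Leg 1: γ = 5.28; Δt_1 = 5.280 × 39.1 = 206.4 years.
Leg 2: 1.78 years is already measured on Earth.
Leg 3: γ = 9.406; Δt_3 = 9.406 × 36.2 = 340.5 years.
Total: 206.4 + 1.780 + 340.5 years.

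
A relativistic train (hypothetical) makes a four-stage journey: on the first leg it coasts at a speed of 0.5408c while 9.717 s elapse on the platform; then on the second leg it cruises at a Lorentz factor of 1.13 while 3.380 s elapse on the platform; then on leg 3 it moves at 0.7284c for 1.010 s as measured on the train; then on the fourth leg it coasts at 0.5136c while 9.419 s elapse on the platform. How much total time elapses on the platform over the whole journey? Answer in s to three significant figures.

Δt = 24.0 s

Leg 1: 9.717 s is already measured on the platform.
Leg 2: 3.380 s is already measured on the platform.
Leg 3: γ = 1/√(1 − 0.7284²) = 1/√0.4694 = 1.460; Δt_3 = 1.460 × 1.010 = 1.474 s.
Leg 4: 9.419 s is already measured on the platform.
Total: 9.717 + 3.380 + 1.474 + 9.419 s.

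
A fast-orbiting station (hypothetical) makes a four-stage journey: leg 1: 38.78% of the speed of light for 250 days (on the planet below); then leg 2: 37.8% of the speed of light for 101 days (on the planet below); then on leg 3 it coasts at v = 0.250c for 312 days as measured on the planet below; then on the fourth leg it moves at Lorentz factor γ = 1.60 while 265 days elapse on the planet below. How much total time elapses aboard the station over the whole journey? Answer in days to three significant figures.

τ = 792 days

Leg 1: β = 0.3878; γ = 1/√(1 − 0.3878²) = 1/√0.8496 = 1.085; τ_1 = 250/1.085 = 230.4 days.
Leg 2: β = 0.378; γ = 1/√(1 − 0.378²) = 1/√0.8571 = 1.080; τ_2 = 101/1.080 = 93.51 days.
Leg 3: γ = 1/√(1 − 0.250²) = 1/√0.9375 = 1.033; τ_3 = 312/1.033 = 302.1 days.
Leg 4: γ = 1.60; τ_4 = 265/1.600 = 165.6 days.
Total: 230.4 + 93.51 + 302.1 + 165.6 days.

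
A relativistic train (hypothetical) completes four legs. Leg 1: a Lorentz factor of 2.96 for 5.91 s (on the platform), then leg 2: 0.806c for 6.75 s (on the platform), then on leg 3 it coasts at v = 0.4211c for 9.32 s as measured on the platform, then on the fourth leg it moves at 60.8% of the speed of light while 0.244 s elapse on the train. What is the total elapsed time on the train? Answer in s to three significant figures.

τ = 14.7 s

Leg 1: γ = 2.96; τ_1 = 5.91/2.960 = 1.997 s.
Leg 2: γ = 1/√(1 − 0.806²) = 1/√0.3504 = 1.689; τ_2 = 6.75/1.689 = 3.995 s.
Leg 3: γ = 1/√(1 − 0.4211²) = 1/√0.8227 = 1.103; τ_3 = 9.32/1.103 = 8.453 s.
Leg 4: 0.244 s is already measured on the train.
Total: 1.997 + 3.995 + 8.453 + 0.2440 s.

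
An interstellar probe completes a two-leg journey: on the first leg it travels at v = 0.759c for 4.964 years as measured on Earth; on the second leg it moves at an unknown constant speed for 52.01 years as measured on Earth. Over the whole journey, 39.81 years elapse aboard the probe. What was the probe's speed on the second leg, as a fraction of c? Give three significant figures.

Leg 1: γ = 1/√(1 − 0.759²) = 1/√0.4239 = 1.536; τ_1 = 4.964/1.536 = 3.232 years.
Leg 2: speed unknown; τ_2 = 52.01/γ_2.
Total proper time: 3.232 + τ_2 = 39.81, so τ_2 = 39.81 − 3.232 = 36.58 years.
γ_2 = 52.01/36.58 = 1.422; β = √(1 − 1/γ²) = √0.5054.

β = 0.711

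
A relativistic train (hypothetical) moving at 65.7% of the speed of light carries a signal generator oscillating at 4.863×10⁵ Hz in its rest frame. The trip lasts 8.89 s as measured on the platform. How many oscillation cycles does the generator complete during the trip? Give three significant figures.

β = 0.657; γ = 1/√(1 − 0.657²) = 1/√0.5684 = 1.326
The oscillator's own cycle count is N = f × τ where τ is the proper time on the train. τ = Δt/γ = 8.89/1.326 = 6.702 s = 6.702×10⁰ s.
N = 4.863×10⁵ × 6.702×10⁰ = 3.259×10⁶.

N = 3.26×10⁶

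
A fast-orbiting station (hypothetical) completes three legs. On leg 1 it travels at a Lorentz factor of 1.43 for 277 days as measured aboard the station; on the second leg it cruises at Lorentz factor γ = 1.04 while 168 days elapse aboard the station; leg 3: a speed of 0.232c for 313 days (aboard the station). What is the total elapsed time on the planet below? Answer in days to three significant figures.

Leg 1: γ = 1.43; Δt_1 = 1.430 × 277 = 396.1 days.
Leg 2: γ = 1.04; Δt_2 = 1.040 × 168 = 174.7 days.
Leg 3: γ = 1/√(1 − 0.232²) = 1/√0.9462 = 1.028; Δt_3 = 1.028 × 313 = 321.8 days.
Total: 396.1 + 174.7 + 321.8 days.

Δt = 893 days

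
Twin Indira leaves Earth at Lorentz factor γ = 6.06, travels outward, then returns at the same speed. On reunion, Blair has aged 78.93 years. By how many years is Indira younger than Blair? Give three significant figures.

Δt − τ = 65.9 years

γ = 6.06
Indira's elapsed proper time: τ = 78.93/6.060 = 13.02 years.
Age gap = Δt − τ = 78.93 − 13.02 years.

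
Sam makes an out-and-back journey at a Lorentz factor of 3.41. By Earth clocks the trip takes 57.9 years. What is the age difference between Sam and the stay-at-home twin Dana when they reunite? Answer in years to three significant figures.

γ = 3.41
Sam's elapsed proper time: τ = 57.9/3.410 = 16.98 years.
Age gap = Δt − τ = 57.9 − 16.98 years.

Δt − τ = 40.9 years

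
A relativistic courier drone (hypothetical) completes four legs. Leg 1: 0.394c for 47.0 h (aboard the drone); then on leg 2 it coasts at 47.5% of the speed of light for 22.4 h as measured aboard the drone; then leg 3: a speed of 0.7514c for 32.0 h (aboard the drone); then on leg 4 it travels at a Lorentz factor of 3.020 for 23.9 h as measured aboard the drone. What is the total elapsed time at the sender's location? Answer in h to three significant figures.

Leg 1: γ = 1/√(1 − 0.394²) = 1/√0.8448 = 1.088; Δt_1 = 1.088 × 47.0 = 51.14 h.
Leg 2: β = 0.475; γ = 1/√(1 − 0.475²) = 1/√0.7744 = 1.136; Δt_2 = 1.136 × 22.4 = 25.45 h.
Leg 3: γ = 1/√(1 − 0.7514²) = 1/√0.4354 = 1.516; Δt_3 = 1.516 × 32.0 = 48.50 h.
Leg 4: γ = 3.020; Δt_4 = 3.020 × 23.9 = 72.18 h.
Total: 51.14 + 25.45 + 48.50 + 72.18 h.

Δt = 197 h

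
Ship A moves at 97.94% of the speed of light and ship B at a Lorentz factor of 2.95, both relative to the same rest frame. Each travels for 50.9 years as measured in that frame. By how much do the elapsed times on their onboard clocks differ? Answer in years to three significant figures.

|τ_A − τ_B| = 6.98 years

A: β = 0.9794; γ = 1/√(1 − 0.9794²) = 1/√0.04078 = 4.952; τ_A = 50.9/4.952 = 10.28 years.
B: γ = 2.95; τ_B = 50.9/2.950 = 17.25 years.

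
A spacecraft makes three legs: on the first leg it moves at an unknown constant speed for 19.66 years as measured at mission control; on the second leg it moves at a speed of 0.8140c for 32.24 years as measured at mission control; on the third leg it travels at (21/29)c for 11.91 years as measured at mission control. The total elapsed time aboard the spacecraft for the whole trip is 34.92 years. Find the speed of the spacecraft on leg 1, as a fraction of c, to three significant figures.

β = 0.914

Leg 1: speed unknown; τ_1 = 19.66/γ_1.
Leg 2: γ = 1/√(1 − 0.8140²) = 1/√0.3374 = 1.722; τ_2 = 32.24/1.722 = 18.73 years.
Leg 3: γ = 1/√(1 − (21/29)²) = 29/20 = 1.450; τ_3 = 11.91/1.450 = 8.214 years.
Total proper time: τ_1 + 18.73 + 8.214 = 34.92, so τ_1 = 34.92 − 26.94 = 7.979 years.
γ_1 = 19.66/7.979 = 2.464; β = √(1 − 1/γ²) = √0.8353.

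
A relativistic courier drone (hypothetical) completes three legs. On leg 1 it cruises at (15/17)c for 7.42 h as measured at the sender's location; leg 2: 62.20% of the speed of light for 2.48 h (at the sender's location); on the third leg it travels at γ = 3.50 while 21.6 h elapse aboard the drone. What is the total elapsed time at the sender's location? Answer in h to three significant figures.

Leg 1: 7.42 h is already measured at the sender's location.
Leg 2: 2.48 h is already measured at the sender's location.
Leg 3: γ = 3.50; Δt_3 = 3.500 × 21.6 = 75.60 h.
Total: 7.420 + 2.480 + 75.60 h.

Δt = 85.5 h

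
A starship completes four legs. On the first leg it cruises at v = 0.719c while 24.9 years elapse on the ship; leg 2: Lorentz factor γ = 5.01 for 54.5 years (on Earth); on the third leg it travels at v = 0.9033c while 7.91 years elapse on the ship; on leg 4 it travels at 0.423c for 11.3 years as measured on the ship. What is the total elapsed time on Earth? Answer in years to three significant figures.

Leg 1: γ = 1/√(1 − 0.719²) = 1/√0.4830 = 1.439; Δt_1 = 1.439 × 24.9 = 35.83 years.
Leg 2: 54.5 years is already measured on Earth.
Leg 3: γ = 1/√(1 − 0.9033²) = 1/√0.1840 = 2.331; Δt_3 = 2.331 × 7.91 = 18.44 years.
Leg 4: γ = 1/√(1 − 0.423²) = 1/√0.8211 = 1.104; Δt_4 = 1.104 × 11.3 = 12.47 years.
Total: 35.83 + 54.50 + 18.44 + 12.47 years.

Δt = 121 years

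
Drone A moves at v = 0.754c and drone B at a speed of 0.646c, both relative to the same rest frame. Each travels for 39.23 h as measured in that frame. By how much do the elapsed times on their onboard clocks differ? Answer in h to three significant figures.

|τ_A − τ_B| = 4.18 h

A: γ = 1/√(1 − 0.754²) = 1/√0.4315 = 1.522; τ_A = 39.23/1.522 = 25.77 h.
B: γ = 1/√(1 − 0.646²) = 1/√0.5827 = 1.310; τ_B = 39.23/1.310 = 29.95 h.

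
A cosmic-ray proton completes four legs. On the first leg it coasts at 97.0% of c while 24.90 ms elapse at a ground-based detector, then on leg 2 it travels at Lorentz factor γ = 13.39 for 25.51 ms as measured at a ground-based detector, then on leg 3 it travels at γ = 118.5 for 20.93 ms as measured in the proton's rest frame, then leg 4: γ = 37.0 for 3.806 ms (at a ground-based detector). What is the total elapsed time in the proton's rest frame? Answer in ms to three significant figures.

τ = 29.0 ms

Leg 1: β = 0.970; γ = 1/√(1 − 0.970²) = 1/√0.05910 = 4.113; τ_1 = 24.90/4.113 = 6.053 ms.
Leg 2: γ = 13.39; τ_2 = 25.51/13.39 = 1.905 ms.
Leg 3: 20.93 ms is already measured in the proton's rest frame.
Leg 4: γ = 37.0; τ_4 = 3.806/37.00 = 0.1029 ms.
Total: 6.053 + 1.905 + 20.93 + 0.1029 ms.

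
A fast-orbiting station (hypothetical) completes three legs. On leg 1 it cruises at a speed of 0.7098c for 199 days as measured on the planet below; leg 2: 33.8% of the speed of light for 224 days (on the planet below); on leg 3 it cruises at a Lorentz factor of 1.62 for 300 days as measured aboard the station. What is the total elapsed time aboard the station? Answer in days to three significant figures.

τ = 651 days

Leg 1: γ = 1/√(1 − 0.7098²) = 1/√0.4962 = 1.420; τ_1 = 199/1.420 = 140.2 days.
Leg 2: β = 0.338; γ = 1/√(1 − 0.338²) = 1/√0.8858 = 1.063; τ_2 = 224/1.063 = 210.8 days.
Leg 3: 300 days is already measured aboard the station.
Total: 140.2 + 210.8 + 300.0 days.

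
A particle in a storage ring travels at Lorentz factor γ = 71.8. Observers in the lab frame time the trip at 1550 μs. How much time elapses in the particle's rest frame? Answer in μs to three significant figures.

γ = 71.8
The interval measured in the lab frame is the dilated one; the clock in the particle's rest frame measures the proper time τ = Δt/γ = 1550/71.80 μs.

τ = 21.6 μs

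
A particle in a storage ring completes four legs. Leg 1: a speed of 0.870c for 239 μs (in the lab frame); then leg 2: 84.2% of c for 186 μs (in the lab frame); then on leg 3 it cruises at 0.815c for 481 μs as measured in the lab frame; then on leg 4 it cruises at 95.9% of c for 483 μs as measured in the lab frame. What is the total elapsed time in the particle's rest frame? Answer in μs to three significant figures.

τ = 634 μs

Leg 1: γ = 1/√(1 − 0.870²) = 1/√0.2431 = 2.028; τ_1 = 239/2.028 = 117.8 μs.
Leg 2: β = 0.842; γ = 1/√(1 − 0.842²) = 1/√0.2910 = 1.854; τ_2 = 186/1.854 = 100.3 μs.
Leg 3: γ = 1/√(1 − 0.815²) = 1/√0.3358 = 1.726; τ_3 = 481/1.726 = 278.7 μs.
Leg 4: β = 0.959; γ = 1/√(1 − 0.959²) = 1/√0.08032 = 3.529; τ_4 = 483/3.529 = 136.9 μs.
Total: 117.8 + 100.3 + 278.7 + 136.9 μs.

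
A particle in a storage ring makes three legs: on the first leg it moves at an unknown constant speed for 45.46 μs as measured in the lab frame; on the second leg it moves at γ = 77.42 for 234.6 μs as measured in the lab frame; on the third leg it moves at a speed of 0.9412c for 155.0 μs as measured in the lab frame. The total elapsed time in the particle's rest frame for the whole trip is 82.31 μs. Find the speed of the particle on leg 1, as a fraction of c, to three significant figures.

Leg 1: speed unknown; τ_1 = 45.46/γ_1.
Leg 2: γ = 77.42; τ_2 = 234.6/77.42 = 3.030 μs.
Leg 3: γ = 1/√(1 − 0.9412²) = 1/√0.1141 = 2.960; τ_3 = 155.0/2.960 = 52.37 μs.
Total proper time: τ_1 + 3.030 + 52.37 = 82.31, so τ_1 = 82.31 − 55.40 = 26.91 μs.
γ_1 = 45.46/26.91 = 1.689; β = √(1 − 1/γ²) = √0.6495.

β = 0.806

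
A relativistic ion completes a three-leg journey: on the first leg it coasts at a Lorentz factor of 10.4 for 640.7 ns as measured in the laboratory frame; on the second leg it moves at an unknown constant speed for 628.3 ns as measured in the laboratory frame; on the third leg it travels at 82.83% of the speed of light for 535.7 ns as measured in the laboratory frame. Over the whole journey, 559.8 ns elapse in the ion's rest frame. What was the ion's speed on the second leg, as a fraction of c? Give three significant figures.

β = 0.949

Leg 1: γ = 10.4; τ_1 = 640.7/10.40 = 61.61 ns.
Leg 2: speed unknown; τ_2 = 628.3/γ_2.
Leg 3: β = 0.8283; γ = 1/√(1 − 0.8283²) = 1/√0.3139 = 1.785; τ_3 = 535.7/1.785 = 300.1 ns.
Total proper time: 61.61 + τ_2 + 300.1 = 559.8, so τ_2 = 559.8 − 361.8 = 198.0 ns.
γ_2 = 628.3/198.0 = 3.172; β = √(1 − 1/γ²) = √0.9006.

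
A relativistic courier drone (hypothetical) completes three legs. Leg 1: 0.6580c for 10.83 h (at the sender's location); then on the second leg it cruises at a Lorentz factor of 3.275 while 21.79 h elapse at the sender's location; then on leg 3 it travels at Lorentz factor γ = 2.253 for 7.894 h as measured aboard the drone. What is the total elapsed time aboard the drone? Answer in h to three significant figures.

Leg 1: γ = 1/√(1 − 0.6580²) = 1/√0.5670 = 1.328; τ_1 = 10.83/1.328 = 8.155 h.
Leg 2: γ = 3.275; τ_2 = 21.79/3.275 = 6.653 h.
Leg 3: 7.894 h is already measured aboard the drone.
Total: 8.155 + 6.653 + 7.894 h.

τ = 22.7 h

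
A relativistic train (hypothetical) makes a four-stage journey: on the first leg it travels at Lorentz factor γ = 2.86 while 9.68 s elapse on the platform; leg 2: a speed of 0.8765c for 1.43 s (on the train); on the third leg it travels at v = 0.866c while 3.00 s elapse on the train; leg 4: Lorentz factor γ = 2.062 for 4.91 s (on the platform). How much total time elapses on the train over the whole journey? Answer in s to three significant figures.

τ = 10.2 s

Leg 1: γ = 2.86; τ_1 = 9.68/2.860 = 3.385 s.
Leg 2: 1.43 s is already measured on the train.
Leg 3: 3.00 s is already measured on the train.
Leg 4: γ = 2.062; τ_4 = 4.91/2.062 = 2.381 s.
Total: 3.385 + 1.430 + 3.000 + 2.381 s.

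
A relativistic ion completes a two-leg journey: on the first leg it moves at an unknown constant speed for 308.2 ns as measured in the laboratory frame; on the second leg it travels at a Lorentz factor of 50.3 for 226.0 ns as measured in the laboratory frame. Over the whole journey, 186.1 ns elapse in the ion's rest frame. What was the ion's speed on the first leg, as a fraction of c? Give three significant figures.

Leg 1: speed unknown; τ_1 = 308.2/γ_1.
Leg 2: γ = 50.3; τ_2 = 226.0/50.30 = 4.493 ns.
Total proper time: τ_1 + 4.493 = 186.1, so τ_1 = 186.1 − 4.493 = 181.6 ns.
γ_1 = 308.2/181.6 = 1.697; β = √(1 − 1/γ²) = √0.6528.

β = 0.808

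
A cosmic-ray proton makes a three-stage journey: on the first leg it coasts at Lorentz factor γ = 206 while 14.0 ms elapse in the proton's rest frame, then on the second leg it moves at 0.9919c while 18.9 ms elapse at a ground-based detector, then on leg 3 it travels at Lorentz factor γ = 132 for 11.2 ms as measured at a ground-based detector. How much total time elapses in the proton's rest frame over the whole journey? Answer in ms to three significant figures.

Leg 1: 14.0 ms is already measured in the proton's rest frame.
Leg 2: γ = 1/√(1 − 0.9919²) = 1/√0.01613 = 7.873; τ_2 = 18.9/7.873 = 2.401 ms.
Leg 3: γ = 132; τ_3 = 11.2/132.0 = 0.08485 ms.
Total: 14.00 + 2.401 + 0.08485 ms.

τ = 16.5 ms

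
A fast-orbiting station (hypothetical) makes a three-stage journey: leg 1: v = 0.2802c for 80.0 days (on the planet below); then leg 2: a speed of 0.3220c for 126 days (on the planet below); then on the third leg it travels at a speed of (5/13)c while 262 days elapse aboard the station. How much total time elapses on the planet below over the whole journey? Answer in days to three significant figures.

Δt = 490 days

Leg 1: 80.0 days is already measured on the planet below.
Leg 2: 126 days is already measured on the planet below.
Leg 3: γ = 1/√(1 − (5/13)²) = 13/12 ≈ 1.083; Δt_3 = 1.083 × 262 = 283.8 days.
Total: 80.00 + 126.0 + 283.8 days.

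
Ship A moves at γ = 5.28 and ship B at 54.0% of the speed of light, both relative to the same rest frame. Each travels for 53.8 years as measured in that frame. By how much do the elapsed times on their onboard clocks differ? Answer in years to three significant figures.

A: γ = 5.28; τ_A = 53.8/5.280 = 10.19 years.
B: β = 0.540; γ = 1/√(1 − 0.540²) = 1/√0.7084 = 1.188; τ_B = 53.8/1.188 = 45.28 years.

|τ_A − τ_B| = 35.1 years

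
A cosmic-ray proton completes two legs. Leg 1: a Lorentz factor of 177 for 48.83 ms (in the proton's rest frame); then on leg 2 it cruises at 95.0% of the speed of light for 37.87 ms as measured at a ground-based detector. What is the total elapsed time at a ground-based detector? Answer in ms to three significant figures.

Δt = 8680 ms

Leg 1: γ = 177; Δt_1 = 177.0 × 48.83 = 8643 ms.
Leg 2: 37.87 ms is already measured at a ground-based detector.
Total: 8643 + 37.87 ms.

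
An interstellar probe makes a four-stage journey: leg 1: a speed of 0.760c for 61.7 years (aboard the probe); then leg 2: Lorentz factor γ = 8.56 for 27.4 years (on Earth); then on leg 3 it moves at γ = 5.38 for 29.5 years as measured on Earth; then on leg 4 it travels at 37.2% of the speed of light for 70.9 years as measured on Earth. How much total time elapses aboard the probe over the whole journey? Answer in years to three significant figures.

τ = 136 years

Leg 1: 61.7 years is already measured aboard the probe.
Leg 2: γ = 8.56; τ_2 = 27.4/8.560 = 3.201 years.
Leg 3: γ = 5.38; τ_3 = 29.5/5.380 = 5.483 years.
Leg 4: β = 0.372; γ = 1/√(1 − 0.372²) = 1/√0.8616 = 1.077; τ_4 = 70.9/1.077 = 65.81 years.
Total: 61.70 + 3.201 + 5.483 + 65.81 years.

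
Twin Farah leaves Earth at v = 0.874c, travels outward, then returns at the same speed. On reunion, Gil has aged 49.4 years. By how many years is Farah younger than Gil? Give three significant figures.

γ = 1/√(1 − 0.874²) = 1/√0.2361 = 2.058
Farah's elapsed proper time: τ = 49.4/2.058 = 24.00 years.
Age gap = Δt − τ = 49.4 − 24.00 years.

Δt − τ = 25.4 years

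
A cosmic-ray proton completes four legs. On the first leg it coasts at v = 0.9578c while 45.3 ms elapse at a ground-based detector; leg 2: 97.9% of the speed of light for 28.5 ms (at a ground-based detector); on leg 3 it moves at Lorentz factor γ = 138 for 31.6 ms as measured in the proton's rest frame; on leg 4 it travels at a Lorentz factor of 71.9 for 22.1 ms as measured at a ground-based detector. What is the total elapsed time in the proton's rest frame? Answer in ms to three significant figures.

τ = 50.7 ms

Leg 1: γ = 1/√(1 − 0.9578²) = 1/√0.08262 = 3.479; τ_1 = 45.3/3.479 = 13.02 ms.
Leg 2: β = 0.979; γ = 1/√(1 − 0.979²) = 1/√0.04156 = 4.905; τ_2 = 28.5/4.905 = 5.810 ms.
Leg 3: 31.6 ms is already measured in the proton's rest frame.
Leg 4: γ = 71.9; τ_4 = 22.1/71.90 = 0.3074 ms.
Total: 13.02 + 5.810 + 31.60 + 0.3074 ms.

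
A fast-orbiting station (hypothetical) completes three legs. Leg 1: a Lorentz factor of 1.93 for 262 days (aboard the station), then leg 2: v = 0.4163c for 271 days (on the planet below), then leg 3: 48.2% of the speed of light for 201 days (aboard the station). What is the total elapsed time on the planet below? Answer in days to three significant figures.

Δt = 1010 days

Leg 1: γ = 1.93; Δt_1 = 1.930 × 262 = 505.7 days.
Leg 2: 271 days is already measured on the planet below.
Leg 3: β = 0.482; γ = 1/√(1 − 0.482²) = 1/√0.7677 = 1.141; Δt_3 = 1.141 × 201 = 229.4 days.
Total: 505.7 + 271.0 + 229.4 days.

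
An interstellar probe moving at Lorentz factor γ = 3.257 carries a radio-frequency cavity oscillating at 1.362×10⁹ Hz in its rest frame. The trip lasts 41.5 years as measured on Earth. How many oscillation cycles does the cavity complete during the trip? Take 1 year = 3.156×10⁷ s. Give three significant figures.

N = 5.48×10¹⁷

γ = 3.257
The oscillator's own cycle count is N = f × τ where τ is the proper time aboard the probe. τ = Δt/γ = 41.5/3.257 = 12.74 years = 4.021×10⁸ s.
N = 1.362×10⁹ × 4.021×10⁸ = 5.477×10¹⁷.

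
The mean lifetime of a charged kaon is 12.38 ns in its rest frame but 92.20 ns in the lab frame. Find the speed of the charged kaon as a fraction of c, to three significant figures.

γ = Δt/τ₀ = 92.20/12.38 = 7.447
β = √(1 − 1/γ²) = √(1 − 0.01803) = √0.9820

β = 0.991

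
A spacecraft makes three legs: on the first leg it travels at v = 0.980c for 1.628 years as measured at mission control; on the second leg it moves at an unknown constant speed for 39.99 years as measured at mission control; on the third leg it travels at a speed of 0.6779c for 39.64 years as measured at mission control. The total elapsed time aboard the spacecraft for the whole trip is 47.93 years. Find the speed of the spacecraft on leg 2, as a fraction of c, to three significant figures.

β = 0.887

Leg 1: γ = 1/√(1 − 0.980²) = 1/√0.03960 = 5.025; τ_1 = 1.628/5.025 = 0.3240 years.
Leg 2: speed unknown; τ_2 = 39.99/γ_2.
Leg 3: γ = 1/√(1 − 0.6779²) = 1/√0.5405 = 1.360; τ_3 = 39.64/1.360 = 29.14 years.
Total proper time: 0.3240 + τ_2 + 29.14 = 47.93, so τ_2 = 47.93 − 29.47 = 18.46 years.
γ_2 = 39.99/18.46 = 2.166; β = √(1 − 1/γ²) = √0.7868.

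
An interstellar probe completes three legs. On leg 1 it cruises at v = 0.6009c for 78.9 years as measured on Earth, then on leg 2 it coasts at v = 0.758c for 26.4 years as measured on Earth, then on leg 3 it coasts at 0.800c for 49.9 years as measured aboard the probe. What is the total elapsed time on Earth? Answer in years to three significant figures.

Leg 1: 78.9 years is already measured on Earth.
Leg 2: 26.4 years is already measured on Earth.
Leg 3: γ = 1/√(1 − 0.800²) = 5/3 ≈ 1.667; Δt_3 = 1.667 × 49.9 = 83.17 years.
Total: 78.90 + 26.40 + 83.17 years.

Δt = 188 years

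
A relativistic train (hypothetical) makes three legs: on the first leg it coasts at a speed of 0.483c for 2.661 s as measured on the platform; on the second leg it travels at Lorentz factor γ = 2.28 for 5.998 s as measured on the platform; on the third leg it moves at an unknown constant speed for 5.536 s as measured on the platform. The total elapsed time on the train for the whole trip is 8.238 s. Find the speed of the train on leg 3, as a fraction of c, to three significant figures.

β = 0.806

Leg 1: γ = 1/√(1 − 0.483²) = 1/√0.7667 = 1.142; τ_1 = 2.661/1.142 = 2.330 s.
Leg 2: γ = 2.28; τ_2 = 5.998/2.280 = 2.631 s.
Leg 3: speed unknown; τ_3 = 5.536/γ_3.
Total proper time: 2.330 + 2.631 + τ_3 = 8.238, so τ_3 = 8.238 − 4.961 = 3.277 s.
γ_3 = 5.536/3.277 = 1.689; β = √(1 − 1/γ²) = √0.6495.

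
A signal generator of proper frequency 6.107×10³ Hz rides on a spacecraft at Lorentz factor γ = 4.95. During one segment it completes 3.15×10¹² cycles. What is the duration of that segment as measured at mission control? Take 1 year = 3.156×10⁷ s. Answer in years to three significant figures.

γ = 4.95
Proper time for N cycles: τ = N/f = 3.15×10¹²/(6.107×10³) = 5.158×10⁸ s = 16.34 years.
Lab-frame duration Δt = γτ = 4.950 × 16.34 = 80.90 years.

Δt = 80.9 years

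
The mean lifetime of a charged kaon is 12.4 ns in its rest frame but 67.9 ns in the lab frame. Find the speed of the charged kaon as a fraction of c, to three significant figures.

γ = Δt/τ₀ = 67.9/12.4 = 5.476
β = √(1 − 1/γ²) = √(1 − 0.03335) = √0.9666

β = 0.983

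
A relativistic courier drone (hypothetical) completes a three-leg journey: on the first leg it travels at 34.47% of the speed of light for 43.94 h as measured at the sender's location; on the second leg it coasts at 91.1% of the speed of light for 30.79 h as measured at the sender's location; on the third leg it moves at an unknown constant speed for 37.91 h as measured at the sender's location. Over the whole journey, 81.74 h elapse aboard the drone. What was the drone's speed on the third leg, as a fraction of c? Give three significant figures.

Leg 1: β = 0.3447; γ = 1/√(1 − 0.3447²) = 1/√0.8812 = 1.065; τ_1 = 43.94/1.065 = 41.25 h.
Leg 2: β = 0.911; γ = 1/√(1 − 0.911²) = 1/√0.1701 = 2.425; τ_2 = 30.79/2.425 = 12.70 h.
Leg 3: speed unknown; τ_3 = 37.91/γ_3.
Total proper time: 41.25 + 12.70 + τ_3 = 81.74, so τ_3 = 81.74 − 53.95 = 27.79 h.
γ_3 = 37.91/27.79 = 1.364; β = √(1 − 1/γ²) = √0.4624.

β = 0.680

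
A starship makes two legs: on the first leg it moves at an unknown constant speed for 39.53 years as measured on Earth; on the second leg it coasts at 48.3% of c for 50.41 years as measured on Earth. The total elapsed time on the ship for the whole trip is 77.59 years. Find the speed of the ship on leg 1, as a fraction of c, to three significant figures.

Leg 1: speed unknown; τ_1 = 39.53/γ_1.
Leg 2: β = 0.483; γ = 1/√(1 − 0.483²) = 1/√0.7667 = 1.142; τ_2 = 50.41/1.142 = 44.14 years.
Total proper time: τ_1 + 44.14 = 77.59, so τ_1 = 77.59 − 44.14 = 33.45 years.
γ_1 = 39.53/33.45 = 1.182; β = √(1 − 1/γ²) = √0.2840.

β = 0.533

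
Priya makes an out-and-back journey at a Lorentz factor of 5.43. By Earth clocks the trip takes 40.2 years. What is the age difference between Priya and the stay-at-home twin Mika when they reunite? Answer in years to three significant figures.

γ = 5.43
Priya's elapsed proper time: τ = 40.2/5.430 = 7.403 years.
Age gap = Δt − τ = 40.2 − 7.403 years.

Δt − τ = 32.8 years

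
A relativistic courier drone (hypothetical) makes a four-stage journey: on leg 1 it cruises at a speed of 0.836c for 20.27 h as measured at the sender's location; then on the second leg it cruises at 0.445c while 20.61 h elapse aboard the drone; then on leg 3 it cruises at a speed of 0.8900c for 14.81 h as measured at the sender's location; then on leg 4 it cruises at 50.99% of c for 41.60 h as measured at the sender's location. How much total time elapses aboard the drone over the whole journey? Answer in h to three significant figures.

Leg 1: γ = 1/√(1 − 0.836²) = 1/√0.3011 = 1.822; τ_1 = 20.27/1.822 = 11.12 h.
Leg 2: 20.61 h is already measured aboard the drone.
Leg 3: γ = 1/√(1 − 0.8900²) = 1/√0.2079 = 2.193; τ_3 = 14.81/2.193 = 6.753 h.
Leg 4: β = 0.5099; γ = 1/√(1 − 0.5099²) = 1/√0.7400 = 1.162; τ_4 = 41.60/1.162 = 35.79 h.
Total: 11.12 + 20.61 + 6.753 + 35.79 h.

τ = 74.3 h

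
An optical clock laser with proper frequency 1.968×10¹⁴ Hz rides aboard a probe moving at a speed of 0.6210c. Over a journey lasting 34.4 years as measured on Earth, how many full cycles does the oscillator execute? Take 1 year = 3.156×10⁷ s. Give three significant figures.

N = 1.67×10²³

γ = 1/√(1 − 0.6210²) = 1/√0.6144 = 1.276
The oscillator's own cycle count is N = f × τ where τ is the proper time aboard the probe. τ = Δt/γ = 34.4/1.276 = 26.96 years = 8.510×10⁸ s.
N = 1.968×10¹⁴ × 8.510×10⁸ = 1.675×10²³.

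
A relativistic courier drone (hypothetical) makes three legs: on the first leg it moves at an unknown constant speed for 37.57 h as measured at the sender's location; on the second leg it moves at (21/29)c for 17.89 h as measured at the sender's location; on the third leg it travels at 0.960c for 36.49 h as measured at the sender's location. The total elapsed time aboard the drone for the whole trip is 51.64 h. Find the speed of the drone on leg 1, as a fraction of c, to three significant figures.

Leg 1: speed unknown; τ_1 = 37.57/γ_1.
Leg 2: γ = 1/√(1 − (21/29)²) = 29/20 = 1.450; τ_2 = 17.89/1.450 = 12.34 h.
Leg 3: γ = 1/√(1 − 0.960²) = 25/7 ≈ 3.571; τ_3 = 36.49/3.571 = 10.22 h.
Total proper time: τ_1 + 12.34 + 10.22 = 51.64, so τ_1 = 51.64 − 22.56 = 29.08 h.
γ_1 = 37.57/29.08 = 1.292; β = √(1 − 1/γ²) = √0.4007.

β = 0.633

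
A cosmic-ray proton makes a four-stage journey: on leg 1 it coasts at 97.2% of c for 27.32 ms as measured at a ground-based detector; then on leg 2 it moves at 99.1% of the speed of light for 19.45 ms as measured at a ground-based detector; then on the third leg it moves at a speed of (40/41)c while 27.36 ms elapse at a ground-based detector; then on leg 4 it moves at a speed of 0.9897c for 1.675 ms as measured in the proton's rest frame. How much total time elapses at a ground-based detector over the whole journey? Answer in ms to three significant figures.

Δt = 85.8 ms

Leg 1: 27.32 ms is already measured at a ground-based detector.
Leg 2: 19.45 ms is already measured at a ground-based detector.
Leg 3: 27.36 ms is already measured at a ground-based detector.
Leg 4: γ = 1/√(1 − 0.9897²) = 1/√0.02049 = 6.985; Δt_4 = 6.985 × 1.675 = 11.70 ms.
Total: 27.32 + 19.45 + 27.36 + 11.70 ms.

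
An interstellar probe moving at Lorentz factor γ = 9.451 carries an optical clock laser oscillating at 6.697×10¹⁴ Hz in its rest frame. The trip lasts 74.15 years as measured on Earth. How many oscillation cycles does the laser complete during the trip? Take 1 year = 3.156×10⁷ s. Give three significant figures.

N = 1.66×10²³

γ = 9.451
The oscillator's own cycle count is N = f × τ where τ is the proper time aboard the probe. τ = Δt/γ = 74.15/9.451 = 7.846 years = 2.476×10⁸ s.
N = 6.697×10¹⁴ × 2.476×10⁸ = 1.658×10²³.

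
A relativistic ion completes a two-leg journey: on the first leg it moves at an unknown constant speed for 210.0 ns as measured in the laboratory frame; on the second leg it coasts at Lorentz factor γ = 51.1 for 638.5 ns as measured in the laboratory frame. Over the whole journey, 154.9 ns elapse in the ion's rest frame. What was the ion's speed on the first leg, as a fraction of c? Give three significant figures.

β = 0.735

Leg 1: speed unknown; τ_1 = 210.0/γ_1.
Leg 2: γ = 51.1; τ_2 = 638.5/51.10 = 12.50 ns.
Total proper time: τ_1 + 12.50 = 154.9, so τ_1 = 154.9 − 12.50 = 142.4 ns.
γ_1 = 210.0/142.4 = 1.475; β = √(1 − 1/γ²) = √0.5402.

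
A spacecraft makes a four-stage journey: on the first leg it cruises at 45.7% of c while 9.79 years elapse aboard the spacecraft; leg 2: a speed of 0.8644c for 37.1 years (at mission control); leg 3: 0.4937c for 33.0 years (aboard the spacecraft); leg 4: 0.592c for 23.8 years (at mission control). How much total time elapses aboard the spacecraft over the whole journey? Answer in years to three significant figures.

Leg 1: 9.79 years is already measured aboard the spacecraft.
Leg 2: γ = 1/√(1 − 0.8644²) = 1/√0.2528 = 1.989; τ_2 = 37.1/1.989 = 18.65 years.
Leg 3: 33.0 years is already measured aboard the spacecraft.
Leg 4: γ = 1/√(1 − 0.592²) = 1/√0.6495 = 1.241; τ_4 = 23.8/1.241 = 19.18 years.
Total: 9.790 + 18.65 + 33.00 + 19.18 years.

τ = 80.6 years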